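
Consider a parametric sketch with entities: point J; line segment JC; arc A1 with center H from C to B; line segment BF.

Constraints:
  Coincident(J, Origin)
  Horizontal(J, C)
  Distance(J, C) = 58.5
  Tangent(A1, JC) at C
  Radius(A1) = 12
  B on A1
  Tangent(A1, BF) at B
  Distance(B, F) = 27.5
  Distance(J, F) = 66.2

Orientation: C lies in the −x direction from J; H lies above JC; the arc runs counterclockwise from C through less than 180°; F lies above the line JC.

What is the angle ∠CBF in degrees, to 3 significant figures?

130°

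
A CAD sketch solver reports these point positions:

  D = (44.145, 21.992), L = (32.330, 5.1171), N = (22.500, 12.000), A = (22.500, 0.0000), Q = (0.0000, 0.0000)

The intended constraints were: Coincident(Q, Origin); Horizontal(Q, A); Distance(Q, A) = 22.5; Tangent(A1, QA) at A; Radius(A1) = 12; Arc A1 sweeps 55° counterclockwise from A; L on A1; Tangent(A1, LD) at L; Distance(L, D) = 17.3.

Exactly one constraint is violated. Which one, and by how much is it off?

Distance(L, D) = 17.3 — off by 3.30.

Q = (0.00, 0.00) ✓; Q.y = 0.00, A.y = 0.00 ✓; |QA| = 22.50 ✓; ∠(NA, AQ) = 90.00° ✓; |NA| = 12.00 ✓; bearing(N→L) − bearing(N→A) = 55.00° ✓; |NL| = 12.00 ✓; ∠(NL, LD) = 90.00° ✓; |LD| = 20.60 ✗.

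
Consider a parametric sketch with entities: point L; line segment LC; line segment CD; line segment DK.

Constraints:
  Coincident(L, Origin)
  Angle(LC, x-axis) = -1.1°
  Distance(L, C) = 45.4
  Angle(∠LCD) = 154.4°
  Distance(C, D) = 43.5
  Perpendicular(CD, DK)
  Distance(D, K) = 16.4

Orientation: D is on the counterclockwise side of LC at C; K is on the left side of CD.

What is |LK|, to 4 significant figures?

84.50

L is at the origin; LC runs at -1.1° with length 45.4, so C = 45.4·(cos -1.1°, sin -1.1°) = (45.39, -0.8716). ∠LCD = 154.4°, so CD runs at -1.1° + (180° − 154.4°) = 24.50° from the x-axis; with |CD| = 43.5, D = C + 43.5·(cos 24.50°, sin 24.50°) = (84.97, 17.17). CD ⟂ DK; with |DK| = 16.4 on the left of CD, K = D + 16.4·(-0.4147, 0.9100) = (78.17, 32.09). Then |LK| = |K − L| = 84.50.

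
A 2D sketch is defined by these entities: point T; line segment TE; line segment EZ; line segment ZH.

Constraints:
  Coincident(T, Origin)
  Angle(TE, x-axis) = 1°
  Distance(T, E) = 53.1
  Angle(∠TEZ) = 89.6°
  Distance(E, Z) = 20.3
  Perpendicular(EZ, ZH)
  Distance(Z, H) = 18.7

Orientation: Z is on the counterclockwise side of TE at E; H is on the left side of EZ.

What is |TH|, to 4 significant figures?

39.75

T is at the origin; TE runs at 1.0° with length 53.1, so E = 53.1·(cos 1.0°, sin 1.0°) = (53.09, 0.9267). ∠TEZ = 89.6°, so EZ runs at 1.0° + (180° − 89.6°) = 91.40° from the x-axis; with |EZ| = 20.3, Z = E + 20.3·(cos 91.40°, sin 91.40°) = (52.60, 21.22). EZ ⟂ ZH; with |ZH| = 18.7 on the left of EZ, H = Z + 18.7·(-0.9997, -0.02443) = (33.90, 20.76). Then |TH| = |H − T| = 39.75.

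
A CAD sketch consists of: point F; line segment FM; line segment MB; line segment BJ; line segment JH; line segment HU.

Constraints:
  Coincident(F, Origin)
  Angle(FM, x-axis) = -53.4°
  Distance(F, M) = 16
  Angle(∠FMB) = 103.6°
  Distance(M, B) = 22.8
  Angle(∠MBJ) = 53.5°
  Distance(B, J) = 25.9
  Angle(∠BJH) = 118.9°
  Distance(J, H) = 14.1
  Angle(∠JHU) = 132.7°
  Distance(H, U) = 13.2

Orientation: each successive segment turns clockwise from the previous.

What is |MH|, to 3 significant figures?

20.1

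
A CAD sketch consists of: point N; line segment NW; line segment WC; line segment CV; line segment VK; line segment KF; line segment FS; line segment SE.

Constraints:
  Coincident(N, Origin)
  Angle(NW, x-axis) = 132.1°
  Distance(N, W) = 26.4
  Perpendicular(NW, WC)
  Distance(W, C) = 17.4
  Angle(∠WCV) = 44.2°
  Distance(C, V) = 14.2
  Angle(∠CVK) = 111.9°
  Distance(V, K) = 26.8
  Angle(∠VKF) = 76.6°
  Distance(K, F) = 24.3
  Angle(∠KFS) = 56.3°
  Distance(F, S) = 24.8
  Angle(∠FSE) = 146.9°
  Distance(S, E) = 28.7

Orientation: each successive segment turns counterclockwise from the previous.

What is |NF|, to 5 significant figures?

46.758

N is at the origin; NW runs at 132.1° with length 26.4, so W = (-17.699, 19.588). The perpendicularity gives WC at right angles to NW, so WC runs at -137.90°; with |WC| = 17.4, C = (-30.610, 7.9227). ∠WCV = 44.2° gives CV at -2.1000° from the x-axis; with |CV| = 14.2, V = (-16.419, 7.4024). ∠CVK = 111.9° gives VK at 66.000° from the x-axis; with |VK| = 26.8, K = (-5.5186, 31.885). ∠VKF = 76.6° gives KF at 169.40° from the x-axis; with |KF| = 24.3, F = (-29.404, 36.355). Then |NF| = |F − N| = 46.758.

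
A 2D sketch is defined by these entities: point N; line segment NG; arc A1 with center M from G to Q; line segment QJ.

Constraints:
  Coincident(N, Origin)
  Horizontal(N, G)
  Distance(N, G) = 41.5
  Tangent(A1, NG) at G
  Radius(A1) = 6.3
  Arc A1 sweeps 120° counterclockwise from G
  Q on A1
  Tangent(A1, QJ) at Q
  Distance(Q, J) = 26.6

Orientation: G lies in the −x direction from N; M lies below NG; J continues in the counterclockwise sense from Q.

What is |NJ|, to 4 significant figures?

46.78

N is at the origin; N and G share the same y with |NG| = 41.5 and G on the −x side, so G = (-41.50, 0.000). A1 meets NG tangentially, so MG is at right angles to NG, so M = G + (0, -6.3) = (-41.50, -6.300). On A1, G sits at bearing 90° from M; a 120° counterclockwise sweep puts Q at bearing 210°, so Q = M + 6.3·(cos 210°, sin 210°) = (-46.96, -9.450). Since A1 is tangent to QJ there, MQ ⟂ QJ, so QJ runs along (−sin 210°, cos 210°); with |QJ| = 26.6, J = (-33.66, -32.49). Then |NJ| = |J − N| = 46.78.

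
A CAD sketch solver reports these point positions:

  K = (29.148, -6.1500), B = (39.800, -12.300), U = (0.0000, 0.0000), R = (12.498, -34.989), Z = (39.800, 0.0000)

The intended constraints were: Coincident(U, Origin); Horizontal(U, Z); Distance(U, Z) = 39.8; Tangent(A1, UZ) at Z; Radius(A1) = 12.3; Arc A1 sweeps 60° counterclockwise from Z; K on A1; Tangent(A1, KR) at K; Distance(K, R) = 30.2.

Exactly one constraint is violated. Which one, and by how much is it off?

Distance(K, R) = 30.2 — off by 3.10.

U = (0.00, 0.00) ✓; U.y = 0.00, Z.y = 0.00 ✓; |UZ| = 39.80 ✓; ∠(BZ, ZU) = 90.00° ✓; |BZ| = 12.30 ✓; bearing(B→K) − bearing(B→Z) = 60.00° ✓; |BK| = 12.30 ✓; ∠(BK, KR) = 90.00° ✓; |KR| = 33.30 ✗.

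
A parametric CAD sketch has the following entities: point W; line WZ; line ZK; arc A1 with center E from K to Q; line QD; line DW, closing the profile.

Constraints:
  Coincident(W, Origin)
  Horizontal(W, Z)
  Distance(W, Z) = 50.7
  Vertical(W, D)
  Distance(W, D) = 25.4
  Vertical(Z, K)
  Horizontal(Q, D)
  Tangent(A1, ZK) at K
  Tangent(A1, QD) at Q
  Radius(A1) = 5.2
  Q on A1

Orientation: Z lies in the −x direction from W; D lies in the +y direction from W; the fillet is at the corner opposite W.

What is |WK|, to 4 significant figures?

54.58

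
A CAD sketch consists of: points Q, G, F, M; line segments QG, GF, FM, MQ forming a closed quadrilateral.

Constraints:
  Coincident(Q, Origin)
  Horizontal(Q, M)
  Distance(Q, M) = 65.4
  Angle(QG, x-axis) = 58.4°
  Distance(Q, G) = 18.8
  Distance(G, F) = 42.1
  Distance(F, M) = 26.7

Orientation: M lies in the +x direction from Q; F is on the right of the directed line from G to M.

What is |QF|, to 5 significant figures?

43.100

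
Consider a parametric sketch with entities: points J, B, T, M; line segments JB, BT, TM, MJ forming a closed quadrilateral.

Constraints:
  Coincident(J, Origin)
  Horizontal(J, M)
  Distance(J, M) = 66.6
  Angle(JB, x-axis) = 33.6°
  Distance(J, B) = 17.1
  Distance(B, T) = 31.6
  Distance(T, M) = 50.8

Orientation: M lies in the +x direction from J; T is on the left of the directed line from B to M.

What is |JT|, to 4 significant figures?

47.70

Checks: |BT| = 31.60 ✓; |TM| = 50.80 ✓.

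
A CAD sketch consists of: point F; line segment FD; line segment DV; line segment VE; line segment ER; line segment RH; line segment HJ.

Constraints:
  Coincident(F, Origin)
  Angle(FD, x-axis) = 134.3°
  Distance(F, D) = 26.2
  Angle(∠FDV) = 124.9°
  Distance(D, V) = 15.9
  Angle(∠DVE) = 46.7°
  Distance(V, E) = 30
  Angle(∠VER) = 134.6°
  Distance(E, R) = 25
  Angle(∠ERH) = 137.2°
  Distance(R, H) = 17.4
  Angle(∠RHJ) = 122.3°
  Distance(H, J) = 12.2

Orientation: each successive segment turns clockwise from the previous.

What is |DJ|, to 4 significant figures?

40.77

F is at the origin; FD runs at 134.3° with length 26.2, so D = (-18.30, 18.75). ∠FDV = 124.9° gives DV at 79.20° from the x-axis; with |DV| = 15.9, V = (-15.32, 34.37). ∠DVE = 46.7° gives VE at -54.10° from the x-axis; with |VE| = 30.0, E = (2.272, 10.07). ∠VER = 134.6° gives ER at -99.50° from the x-axis; with |ER| = 25.0, R = (-1.854, -14.59). ∠ERH = 137.2° gives RH at -142.3° from the x-axis; with |RH| = 17.4, H = (-15.62, -25.23). ∠RHJ = 122.3° gives HJ at 160.0° from the x-axis; with |HJ| = 12.2, J = (-27.09, -21.06). Then |DJ| = |J − D| = 40.77.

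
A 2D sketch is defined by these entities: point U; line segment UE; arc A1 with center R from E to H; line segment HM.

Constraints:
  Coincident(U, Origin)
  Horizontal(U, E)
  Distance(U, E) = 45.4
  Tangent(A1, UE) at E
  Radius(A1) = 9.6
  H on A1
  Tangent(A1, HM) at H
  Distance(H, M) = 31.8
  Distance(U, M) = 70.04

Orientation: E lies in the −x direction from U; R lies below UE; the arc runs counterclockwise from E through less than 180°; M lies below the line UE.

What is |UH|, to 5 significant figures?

55.712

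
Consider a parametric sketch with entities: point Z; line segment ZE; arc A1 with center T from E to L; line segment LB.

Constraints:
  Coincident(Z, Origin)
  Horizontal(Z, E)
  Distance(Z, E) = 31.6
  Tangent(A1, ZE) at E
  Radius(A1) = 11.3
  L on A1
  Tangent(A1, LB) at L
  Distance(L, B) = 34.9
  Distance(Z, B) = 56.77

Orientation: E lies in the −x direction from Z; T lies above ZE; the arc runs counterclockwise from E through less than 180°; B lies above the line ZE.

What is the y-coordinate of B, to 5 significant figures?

47.963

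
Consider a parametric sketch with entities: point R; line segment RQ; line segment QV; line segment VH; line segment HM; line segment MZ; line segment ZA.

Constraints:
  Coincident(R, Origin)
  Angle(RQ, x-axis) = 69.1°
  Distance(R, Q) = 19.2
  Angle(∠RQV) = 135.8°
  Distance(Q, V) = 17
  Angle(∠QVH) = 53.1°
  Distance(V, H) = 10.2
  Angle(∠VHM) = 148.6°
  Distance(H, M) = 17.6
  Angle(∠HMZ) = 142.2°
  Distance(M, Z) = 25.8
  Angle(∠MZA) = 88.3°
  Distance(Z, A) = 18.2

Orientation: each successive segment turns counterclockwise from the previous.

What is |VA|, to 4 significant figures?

42.84

R is at the origin; RQ runs at 69.1° with length 19.2, so Q = (6.849, 17.94). ∠RQV = 135.8° gives QV at 113.3° from the x-axis; with |QV| = 17.0, V = (0.1251, 33.55). ∠QVH = 53.1° gives VH at -119.8° from the x-axis; with |VH| = 10.2, H = (-4.944, 24.70). ∠VHM = 148.6° gives HM at -88.40° from the x-axis; with |HM| = 17.6, M = (-4.453, 7.106). ∠HMZ = 142.2° gives MZ at -50.60° from the x-axis; with |MZ| = 25.8, Z = (11.92, -12.83). ∠MZA = 88.3° gives ZA at 41.10° from the x-axis; with |ZA| = 18.2, A = (25.64, -0.8663). Then |VA| = |A − V| = 42.84.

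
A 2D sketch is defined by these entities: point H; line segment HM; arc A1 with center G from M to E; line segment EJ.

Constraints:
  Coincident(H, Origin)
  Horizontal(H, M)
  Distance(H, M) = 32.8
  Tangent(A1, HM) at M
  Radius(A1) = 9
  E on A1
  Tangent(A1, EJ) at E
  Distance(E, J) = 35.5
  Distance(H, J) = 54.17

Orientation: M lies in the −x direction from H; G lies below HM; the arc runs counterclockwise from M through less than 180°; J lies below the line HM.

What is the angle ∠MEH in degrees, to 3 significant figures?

38.5°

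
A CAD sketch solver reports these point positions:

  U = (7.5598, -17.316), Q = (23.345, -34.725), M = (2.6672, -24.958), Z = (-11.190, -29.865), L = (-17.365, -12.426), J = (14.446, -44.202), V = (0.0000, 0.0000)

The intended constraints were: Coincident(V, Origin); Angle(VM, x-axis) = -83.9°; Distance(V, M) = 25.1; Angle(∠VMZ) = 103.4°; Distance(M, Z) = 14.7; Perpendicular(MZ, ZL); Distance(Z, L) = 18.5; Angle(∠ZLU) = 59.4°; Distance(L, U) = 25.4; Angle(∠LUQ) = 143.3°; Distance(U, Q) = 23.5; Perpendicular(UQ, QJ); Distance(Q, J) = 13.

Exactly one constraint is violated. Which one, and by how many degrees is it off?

Perpendicular(UQ, QJ) — off by 4.60°.

V = (0.00, 0.00) ✓; VM at -83.90° ✓; |VM| = 25.10 ✓; ∠VMZ = 103.4° ✓; |MZ| = 14.70 ✓; ∠(MZ, ZL) = 90.00° ✓; |ZL| = 18.50 ✓; ∠ZLU = 59.40° ✓; |LU| = 25.40 ✓; ∠LUQ = 143.3° ✓; |UQ| = 23.50 ✓; ∠(UQ, QJ) = 85.40° ✗; |QJ| = 13.00 ✓.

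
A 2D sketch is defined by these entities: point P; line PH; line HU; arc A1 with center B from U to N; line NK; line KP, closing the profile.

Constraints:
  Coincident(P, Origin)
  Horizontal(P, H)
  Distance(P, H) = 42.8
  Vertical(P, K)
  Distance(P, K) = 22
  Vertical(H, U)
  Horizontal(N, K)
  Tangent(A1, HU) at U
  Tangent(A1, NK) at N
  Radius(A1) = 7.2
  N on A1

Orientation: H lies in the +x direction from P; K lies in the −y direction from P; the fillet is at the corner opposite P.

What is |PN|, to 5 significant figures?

41.849

P is at the origin; P and H share the same y with |PH| = 42.8 and H on the +x side, so H = (42.800, 0.0000). P and K share the same x with |PK| = 22.0 and K on the −y side, so K = (0.0000, -22.000). The virtual corner opposite P is at (42.800, -22.000). A1 meets HU tangentially, so BU is at right angles to HU and the tangent condition forces BN to be normal to NK, with radius 7.2, so the center B sits 7.2 in from both sides at B = (35.600, -14.800). That places the tangent points at U = (42.800, -14.800) on HU and N = (35.600, -22.000) on NK. Then |PN| = |N − P| = 41.849.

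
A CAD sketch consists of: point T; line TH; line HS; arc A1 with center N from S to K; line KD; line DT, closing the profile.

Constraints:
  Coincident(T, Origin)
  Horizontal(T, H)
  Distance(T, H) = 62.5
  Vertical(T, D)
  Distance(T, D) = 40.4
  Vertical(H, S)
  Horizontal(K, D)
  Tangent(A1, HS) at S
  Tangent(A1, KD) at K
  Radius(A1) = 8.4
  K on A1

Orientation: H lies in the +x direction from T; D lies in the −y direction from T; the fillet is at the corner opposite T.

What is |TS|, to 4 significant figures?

70.22

The virtual corner opposite T is at (62.50, -40.40). Tangency of A1 to HS means the radius NS is perpendicular to HS and since A1 is tangent to KD there, NK ⟂ KD, with radius 8.4, so the center N sits 8.4 in from both sides at N = (54.10, -32.00). That places the tangent points at S = (62.50, -32.00) on HS and K = (54.10, -40.40) on KD. Then |TS| = |S − T| = 70.22.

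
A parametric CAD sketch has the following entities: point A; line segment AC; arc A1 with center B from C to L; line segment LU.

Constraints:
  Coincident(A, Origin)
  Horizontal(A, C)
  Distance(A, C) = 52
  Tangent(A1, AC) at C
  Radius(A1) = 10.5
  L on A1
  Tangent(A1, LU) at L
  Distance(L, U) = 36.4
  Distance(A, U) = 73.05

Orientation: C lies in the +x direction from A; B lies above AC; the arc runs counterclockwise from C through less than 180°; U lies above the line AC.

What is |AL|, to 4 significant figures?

63.55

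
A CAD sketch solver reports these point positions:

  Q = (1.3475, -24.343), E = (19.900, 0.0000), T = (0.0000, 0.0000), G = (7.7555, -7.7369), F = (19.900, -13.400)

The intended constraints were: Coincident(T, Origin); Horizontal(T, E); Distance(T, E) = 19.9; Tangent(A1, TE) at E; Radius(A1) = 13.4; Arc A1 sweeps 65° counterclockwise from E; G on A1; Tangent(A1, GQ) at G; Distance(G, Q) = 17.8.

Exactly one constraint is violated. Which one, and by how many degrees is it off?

Tangent(A1, GQ) at G — off by 3.90°.

T = (0.00, 0.00) ✓; T.y = 0.00, E.y = 0.00 ✓; |TE| = 19.90 ✓; ∠(FE, ET) = 90.00° ✓; |FE| = 13.40 ✓; bearing(F→G) − bearing(F→E) = 65.00° ✓; |FG| = 13.40 ✓; ∠(FG, GQ) = 86.10° ✗; |GQ| = 17.80 ✓.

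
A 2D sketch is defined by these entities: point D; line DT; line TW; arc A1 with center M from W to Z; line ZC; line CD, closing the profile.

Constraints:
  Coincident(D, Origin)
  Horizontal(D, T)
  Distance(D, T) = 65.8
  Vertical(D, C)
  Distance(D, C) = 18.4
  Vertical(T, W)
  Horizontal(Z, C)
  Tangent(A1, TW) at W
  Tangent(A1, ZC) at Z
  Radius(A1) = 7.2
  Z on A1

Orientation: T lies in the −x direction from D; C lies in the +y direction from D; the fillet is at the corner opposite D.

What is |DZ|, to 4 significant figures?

61.42

D is at the origin; DT is horizontal with |DT| = 65.8 and T on the −x side, so T = (-65.80, 0.000). DC is vertical with |DC| = 18.4 and C on the +y side, so C = (0.000, 18.40). The virtual corner opposite D is at (-65.80, 18.40). The tangent condition forces MW to be normal to TW and tangency of A1 to ZC means the radius MZ is perpendicular to ZC, with radius 7.2, so the center M sits 7.2 in from both sides at M = (-58.60, 11.20). That places the tangent points at W = (-65.80, 11.20) on TW and Z = (-58.60, 18.40) on ZC. Then |DZ| = |Z − D| = 61.42.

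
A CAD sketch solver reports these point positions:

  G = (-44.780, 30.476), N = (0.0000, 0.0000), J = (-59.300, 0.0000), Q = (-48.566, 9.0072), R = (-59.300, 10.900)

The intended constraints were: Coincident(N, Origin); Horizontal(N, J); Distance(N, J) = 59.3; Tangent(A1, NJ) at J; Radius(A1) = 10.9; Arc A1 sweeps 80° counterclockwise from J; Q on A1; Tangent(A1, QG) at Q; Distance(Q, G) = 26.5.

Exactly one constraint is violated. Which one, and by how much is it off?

Distance(Q, G) = 26.5 — off by 4.70.

N = (0.00, 0.00) ✓; N.y = 0.00, J.y = 0.00 ✓; |NJ| = 59.30 ✓; ∠(RJ, JN) = 90.00° ✓; |RJ| = 10.90 ✓; bearing(R→Q) − bearing(R→J) = 80.00° ✓; |RQ| = 10.90 ✓; ∠(RQ, QG) = 90.00° ✓; |QG| = 21.80 ✗.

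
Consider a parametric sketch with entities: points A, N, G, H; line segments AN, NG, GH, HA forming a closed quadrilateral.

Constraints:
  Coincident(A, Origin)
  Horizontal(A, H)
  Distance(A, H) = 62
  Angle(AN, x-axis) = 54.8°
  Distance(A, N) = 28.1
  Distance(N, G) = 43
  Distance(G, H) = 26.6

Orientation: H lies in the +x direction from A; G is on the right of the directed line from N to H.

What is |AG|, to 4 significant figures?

41.31

A is at the origin; A and H share the same y with |AH| = 62.0 and H in +x, so H = (62.0, 0). AN runs at 54.8° with |AN| = 28.1, so N = (16.20, 22.96). G is determined by |NG| = 43.0 and |GH| = 26.6 together: it lies at the intersection of circle(N, 43.0) and circle(H, 26.6). With |NH| = 51.24, the foot of the radical line on NH is 36.76 from N and the perpendicular offset is √(43.0² − 36.76²) = 22.31. Taking the right-of-NH solution: G = (39.06, -13.46).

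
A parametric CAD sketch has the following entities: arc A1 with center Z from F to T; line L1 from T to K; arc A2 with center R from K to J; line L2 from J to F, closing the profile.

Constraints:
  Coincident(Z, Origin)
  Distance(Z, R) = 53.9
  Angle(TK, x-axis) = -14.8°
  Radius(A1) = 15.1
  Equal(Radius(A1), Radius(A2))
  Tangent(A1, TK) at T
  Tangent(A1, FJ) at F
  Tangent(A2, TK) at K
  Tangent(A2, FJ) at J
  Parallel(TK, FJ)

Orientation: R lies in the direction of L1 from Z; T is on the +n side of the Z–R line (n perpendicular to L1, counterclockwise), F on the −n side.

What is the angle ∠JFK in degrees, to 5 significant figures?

29.262°

The slot axis is L1's direction at -14.8°, so u = (cos -14.8°, sin -14.8°) = (0.96682, -0.25545) and n = (−sin -14.8°, cos -14.8°) = (0.25545, 0.96682). Z is at the origin and R lies 53.9 along u from Z, so R = 53.9·u = (52.112, -13.769). Tangency of A1 to both parallel lines with radius 15.1 puts T and F at Z ± 15.1·n: T = (3.8572, 14.599), F = (-3.8572, -14.599). Equal radii place K and J the same way about R: K = R + 15.1·n = (55.969, 0.83051), J = R − 15.1·n = (48.255, -28.368). Then cos ∠JFK = FJ·FK / (|FJ||FK|), giving 29.262°.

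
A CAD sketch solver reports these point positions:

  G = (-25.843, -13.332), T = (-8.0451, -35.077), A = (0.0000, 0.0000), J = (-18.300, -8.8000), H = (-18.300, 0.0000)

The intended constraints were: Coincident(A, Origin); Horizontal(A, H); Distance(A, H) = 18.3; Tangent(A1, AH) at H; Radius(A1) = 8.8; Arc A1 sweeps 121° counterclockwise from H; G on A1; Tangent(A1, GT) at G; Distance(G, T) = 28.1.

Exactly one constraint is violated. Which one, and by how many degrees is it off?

Tangent(A1, GT) at G — off by 8.30°.

A = (0.00, 0.00) ✓; A.y = 0.00, H.y = 0.00 ✓; |AH| = 18.30 ✓; ∠(JH, HA) = 90.00° ✓; |JH| = 8.800 ✓; bearing(J→G) − bearing(J→H) = 121.0° ✓; |JG| = 8.800 ✓; ∠(JG, GT) = 81.70° ✗; |GT| = 28.10 ✓.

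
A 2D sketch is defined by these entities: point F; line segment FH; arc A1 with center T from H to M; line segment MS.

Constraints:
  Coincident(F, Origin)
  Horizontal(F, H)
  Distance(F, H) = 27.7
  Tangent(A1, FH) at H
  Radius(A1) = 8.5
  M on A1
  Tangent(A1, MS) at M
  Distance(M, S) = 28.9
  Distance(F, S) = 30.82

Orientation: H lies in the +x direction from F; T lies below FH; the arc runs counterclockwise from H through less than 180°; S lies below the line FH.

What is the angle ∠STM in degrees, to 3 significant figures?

73.6°

Checks: |TM| = 8.500 ✓; ∠(TM, MS) = 90.00° ✓; |MS| = 28.90 ✓; |FS| = 30.82 ✓.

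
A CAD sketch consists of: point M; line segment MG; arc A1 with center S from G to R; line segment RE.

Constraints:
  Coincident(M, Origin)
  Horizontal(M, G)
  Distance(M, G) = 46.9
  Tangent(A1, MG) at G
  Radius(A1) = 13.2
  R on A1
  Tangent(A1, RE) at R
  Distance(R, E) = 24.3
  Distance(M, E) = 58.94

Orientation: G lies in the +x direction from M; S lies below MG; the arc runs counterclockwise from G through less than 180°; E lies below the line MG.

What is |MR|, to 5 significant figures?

38.769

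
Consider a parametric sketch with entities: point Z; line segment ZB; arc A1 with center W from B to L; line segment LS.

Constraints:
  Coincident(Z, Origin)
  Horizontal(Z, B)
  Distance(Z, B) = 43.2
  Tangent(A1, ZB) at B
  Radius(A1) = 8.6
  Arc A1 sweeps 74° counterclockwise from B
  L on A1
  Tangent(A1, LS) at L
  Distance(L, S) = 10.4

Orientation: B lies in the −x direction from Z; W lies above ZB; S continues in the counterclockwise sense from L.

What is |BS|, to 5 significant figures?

19.679

On A1, B sits at bearing -90° from W; a 74° counterclockwise sweep puts L at bearing -16°, so L = W + 8.6·(cos -16°, sin -16°) = (-34.933, 6.2295). Since A1 is tangent to LS there, WL ⟂ LS, so LS runs along (−sin -16°, cos -16°); with |LS| = 10.4, S = (-32.067, 16.227). Then |BS| = |S − B| = 19.679.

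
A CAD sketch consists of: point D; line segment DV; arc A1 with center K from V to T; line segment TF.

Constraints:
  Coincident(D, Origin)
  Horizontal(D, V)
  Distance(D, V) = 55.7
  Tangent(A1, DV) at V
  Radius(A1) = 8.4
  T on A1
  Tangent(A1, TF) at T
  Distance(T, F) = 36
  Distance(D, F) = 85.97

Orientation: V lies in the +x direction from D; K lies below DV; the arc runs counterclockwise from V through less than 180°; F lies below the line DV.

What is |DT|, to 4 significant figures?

52.14

Checks: ∠(KV, VD) = 90.00° ✓; |KT| = 8.400 ✓; ∠(KT, TF) = 90.00° ✓; |TF| = 36.00 ✓; |DF| = 85.97 ✓.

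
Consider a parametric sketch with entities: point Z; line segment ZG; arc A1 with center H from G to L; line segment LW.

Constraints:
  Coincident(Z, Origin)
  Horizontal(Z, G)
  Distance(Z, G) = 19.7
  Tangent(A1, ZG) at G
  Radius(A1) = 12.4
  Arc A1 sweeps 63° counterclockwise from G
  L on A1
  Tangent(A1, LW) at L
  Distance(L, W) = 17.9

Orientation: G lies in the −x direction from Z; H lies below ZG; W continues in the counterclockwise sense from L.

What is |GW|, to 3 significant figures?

29.7

Z is at the origin; Z and G share the same y with |ZG| = 19.7 and G on the −x side, so G = (-19.7, 0.00). A1 meets ZG tangentially, so HG is at right angles to ZG, so H = G + (0, -12.4) = (-19.7, -12.4). On A1, G sits at bearing 90° from H; a 63° counterclockwise sweep puts L at bearing 153°, so L = H + 12.4·(cos 153°, sin 153°) = (-30.7, -6.77). A1 meets LW tangentially, so HL is at right angles to LW, so LW runs along (−sin 153°, cos 153°); with |LW| = 17.9, W = (-38.9, -22.7). Then |GW| = |W − G| = 29.7.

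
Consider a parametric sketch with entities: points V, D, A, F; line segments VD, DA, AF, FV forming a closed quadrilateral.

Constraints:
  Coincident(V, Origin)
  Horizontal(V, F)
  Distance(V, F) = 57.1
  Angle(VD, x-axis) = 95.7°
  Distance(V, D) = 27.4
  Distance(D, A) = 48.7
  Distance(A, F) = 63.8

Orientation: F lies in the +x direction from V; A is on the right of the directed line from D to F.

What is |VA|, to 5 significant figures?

21.642

Checks: VD at 95.70° ✓; |DA| = 48.70 ✓; |AF| = 63.80 ✓.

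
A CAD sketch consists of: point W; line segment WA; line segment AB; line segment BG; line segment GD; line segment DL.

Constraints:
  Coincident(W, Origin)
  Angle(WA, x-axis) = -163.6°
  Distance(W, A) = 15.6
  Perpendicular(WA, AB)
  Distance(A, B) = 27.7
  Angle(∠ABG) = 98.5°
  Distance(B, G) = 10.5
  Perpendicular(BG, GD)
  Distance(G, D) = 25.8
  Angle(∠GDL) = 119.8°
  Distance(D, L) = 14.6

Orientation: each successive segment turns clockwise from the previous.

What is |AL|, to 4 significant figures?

5.978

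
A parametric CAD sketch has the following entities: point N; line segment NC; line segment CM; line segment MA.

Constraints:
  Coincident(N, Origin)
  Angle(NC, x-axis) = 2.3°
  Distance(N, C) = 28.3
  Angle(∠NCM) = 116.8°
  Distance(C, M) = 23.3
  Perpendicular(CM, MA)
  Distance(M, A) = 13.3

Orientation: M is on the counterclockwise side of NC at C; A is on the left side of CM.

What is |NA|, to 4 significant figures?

37.99

N is at the origin; NC runs at 2.3° with length 28.3, so C = 28.3·(cos 2.3°, sin 2.3°) = (28.28, 1.136). ∠NCM = 116.8°, so CM runs at 2.3° + (180° − 116.8°) = 65.50° from the x-axis; with |CM| = 23.3, M = C + 23.3·(cos 65.50°, sin 65.50°) = (37.94, 22.34). CM is perpendicular to MA; with |MA| = 13.3 on the left of CM, A = M + 13.3·(-0.9100, 0.4147) = (25.84, 27.85). Then |NA| = |A − N| = 37.99.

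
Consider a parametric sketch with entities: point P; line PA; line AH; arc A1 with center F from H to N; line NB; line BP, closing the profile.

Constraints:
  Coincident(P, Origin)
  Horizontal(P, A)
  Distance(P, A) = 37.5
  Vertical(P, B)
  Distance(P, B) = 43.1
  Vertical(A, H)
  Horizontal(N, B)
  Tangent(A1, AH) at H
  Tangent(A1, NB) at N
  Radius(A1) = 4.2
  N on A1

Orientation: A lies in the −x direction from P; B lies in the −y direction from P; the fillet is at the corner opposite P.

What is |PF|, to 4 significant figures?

51.21

P is at the origin; PA is horizontal with |PA| = 37.5 and A on the −x side, so A = (-37.50, 0.000). PB is vertical with |PB| = 43.1 and B on the −y side, so B = (0.000, -43.10). The virtual corner opposite P is at (-37.50, -43.10). A1 meets AH tangentially, so FH is at right angles to AH and A1 meets NB tangentially, so FN is at right angles to NB, with radius 4.2, so the center F sits 4.2 in from both sides at F = (-33.30, -38.90). Then |PF| = |F − P| = 51.21.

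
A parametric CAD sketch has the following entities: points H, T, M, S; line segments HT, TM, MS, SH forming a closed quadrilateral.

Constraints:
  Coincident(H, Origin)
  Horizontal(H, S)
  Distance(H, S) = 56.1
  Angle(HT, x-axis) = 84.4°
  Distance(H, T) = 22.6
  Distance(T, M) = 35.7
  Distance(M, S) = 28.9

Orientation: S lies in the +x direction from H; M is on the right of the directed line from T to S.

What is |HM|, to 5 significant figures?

27.491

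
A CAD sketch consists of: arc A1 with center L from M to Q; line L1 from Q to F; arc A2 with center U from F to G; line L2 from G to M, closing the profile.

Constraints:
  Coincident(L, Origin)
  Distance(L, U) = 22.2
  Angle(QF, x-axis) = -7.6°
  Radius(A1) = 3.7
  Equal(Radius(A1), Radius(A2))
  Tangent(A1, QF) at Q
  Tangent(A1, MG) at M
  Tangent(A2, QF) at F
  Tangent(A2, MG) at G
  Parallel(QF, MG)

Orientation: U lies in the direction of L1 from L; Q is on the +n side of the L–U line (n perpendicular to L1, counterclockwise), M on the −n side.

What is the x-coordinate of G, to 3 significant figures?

21.5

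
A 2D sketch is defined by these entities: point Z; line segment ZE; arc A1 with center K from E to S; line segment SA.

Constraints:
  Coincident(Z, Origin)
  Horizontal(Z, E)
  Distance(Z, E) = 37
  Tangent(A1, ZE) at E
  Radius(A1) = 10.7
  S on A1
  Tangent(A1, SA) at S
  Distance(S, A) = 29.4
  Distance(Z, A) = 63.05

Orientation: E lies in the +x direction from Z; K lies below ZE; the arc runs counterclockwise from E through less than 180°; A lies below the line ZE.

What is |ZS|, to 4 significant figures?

34.24

Checks: ∠(KE, EZ) = 90.00° ✓; |KE| = 10.70 ✓; |KS| = 10.70 ✓; ∠(KS, SA) = 90.00° ✓; |SA| = 29.40 ✓; |ZA| = 63.05 ✓.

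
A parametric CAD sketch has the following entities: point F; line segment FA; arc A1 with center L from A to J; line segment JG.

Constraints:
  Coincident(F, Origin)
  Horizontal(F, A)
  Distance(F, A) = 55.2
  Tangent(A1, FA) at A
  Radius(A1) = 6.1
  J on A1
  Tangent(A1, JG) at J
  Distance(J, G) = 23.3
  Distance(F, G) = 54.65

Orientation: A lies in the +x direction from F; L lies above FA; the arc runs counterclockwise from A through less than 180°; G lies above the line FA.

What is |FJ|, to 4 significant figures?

60.93

F is at the origin; FA is horizontal with |FA| = 55.2 and A on the +x side, so A = (55.20, 0.000). A1 meets FA tangentially, so LA is at right angles to FA, so L = A + (0, 6.1) = (55.20, 6.100). Since LJ ⟂ JG (tangency), |LG| = √(6.1² + 23.3²) = 24.09 regardless of where J sits on A1. So G lies on both circle(F, 54.65) and circle(L, 24.09); the above-FA intersection is G = (46.58, 28.59). J is the foot of the tangent from G: J = (60.16, 9.655).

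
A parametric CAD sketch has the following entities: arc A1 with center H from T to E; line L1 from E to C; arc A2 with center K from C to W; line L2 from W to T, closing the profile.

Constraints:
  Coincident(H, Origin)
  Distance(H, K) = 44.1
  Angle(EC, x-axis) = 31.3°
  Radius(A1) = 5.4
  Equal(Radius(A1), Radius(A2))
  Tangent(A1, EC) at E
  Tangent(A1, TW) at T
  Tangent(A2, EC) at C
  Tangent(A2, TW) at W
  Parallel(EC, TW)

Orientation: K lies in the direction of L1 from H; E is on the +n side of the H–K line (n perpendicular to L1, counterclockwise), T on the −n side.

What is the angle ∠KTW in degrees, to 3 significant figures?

6.98°

The slot axis is L1's direction at 31.3°, so u = (cos 31.3°, sin 31.3°) = (0.854, 0.520) and n = (−sin 31.3°, cos 31.3°) = (-0.520, 0.854). H is at the origin and K lies 44.1 along u from H, so K = 44.1·u = (37.7, 22.9). Tangency of A1 to both parallel lines with radius 5.4 puts E and T at H ± 5.4·n: E = (-2.81, 4.61), T = (2.81, -4.61). Equal radii place C and W the same way about K: C = K + 5.4·n = (34.9, 27.5), W = K − 5.4·n = (40.5, 18.3). Then cos ∠KTW = TK·TW / (|TK||TW|), giving 6.98°.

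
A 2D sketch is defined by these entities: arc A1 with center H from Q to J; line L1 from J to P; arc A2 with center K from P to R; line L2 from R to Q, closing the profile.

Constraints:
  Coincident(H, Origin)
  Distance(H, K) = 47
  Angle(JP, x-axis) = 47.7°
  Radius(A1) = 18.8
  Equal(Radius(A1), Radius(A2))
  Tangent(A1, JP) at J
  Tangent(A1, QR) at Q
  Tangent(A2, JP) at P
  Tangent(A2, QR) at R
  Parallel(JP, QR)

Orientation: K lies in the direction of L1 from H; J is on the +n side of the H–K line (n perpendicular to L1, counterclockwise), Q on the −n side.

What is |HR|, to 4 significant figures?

50.62

Tangency of A1 to both parallel lines with radius 18.8 puts J and Q at H ± 18.8·n: J = (-13.91, 12.65), Q = (13.91, -12.65). Equal radii place P and R the same way about K: P = K + 18.8·n = (17.73, 47.42), R = K − 18.8·n = (45.54, 22.11). Then |HR| = |R − H| = 50.62.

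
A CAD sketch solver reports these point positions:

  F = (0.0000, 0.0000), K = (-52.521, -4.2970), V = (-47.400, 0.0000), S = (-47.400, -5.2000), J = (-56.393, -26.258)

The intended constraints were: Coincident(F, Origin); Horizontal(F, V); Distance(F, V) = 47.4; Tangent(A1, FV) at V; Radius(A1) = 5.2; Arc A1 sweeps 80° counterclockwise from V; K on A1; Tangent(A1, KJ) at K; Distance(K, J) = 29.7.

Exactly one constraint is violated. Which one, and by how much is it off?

Distance(K, J) = 29.7 — off by 7.40.

F = (0.00, 0.00) ✓; F.y = 0.00, V.y = 0.00 ✓; |FV| = 47.40 ✓; ∠(SV, VF) = 90.00° ✓; |SV| = 5.200 ✓; bearing(S→K) − bearing(S→V) = 80.00° ✓; |SK| = 5.200 ✓; ∠(SK, KJ) = 90.00° ✓; |KJ| = 22.30 ✗.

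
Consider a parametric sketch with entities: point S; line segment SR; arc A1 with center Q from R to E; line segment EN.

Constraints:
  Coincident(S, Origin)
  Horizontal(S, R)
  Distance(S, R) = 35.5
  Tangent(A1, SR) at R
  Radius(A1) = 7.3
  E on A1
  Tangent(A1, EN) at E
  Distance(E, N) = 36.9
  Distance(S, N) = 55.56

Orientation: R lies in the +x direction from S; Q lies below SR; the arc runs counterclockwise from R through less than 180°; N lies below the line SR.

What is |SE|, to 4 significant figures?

29.42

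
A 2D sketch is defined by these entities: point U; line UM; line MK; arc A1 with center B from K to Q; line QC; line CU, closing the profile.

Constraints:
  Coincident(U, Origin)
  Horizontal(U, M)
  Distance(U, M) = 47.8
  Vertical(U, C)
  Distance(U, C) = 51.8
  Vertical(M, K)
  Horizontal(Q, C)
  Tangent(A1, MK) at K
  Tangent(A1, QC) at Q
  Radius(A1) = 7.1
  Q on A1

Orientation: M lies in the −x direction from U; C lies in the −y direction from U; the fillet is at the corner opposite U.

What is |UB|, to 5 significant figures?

60.453

U is at the origin; U and M share the same y with |UM| = 47.8 and M on the −x side, so M = (-47.800, 0.0000). UC is vertical with |UC| = 51.8 and C on the −y side, so C = (0.0000, -51.800). The virtual corner opposite U is at (-47.800, -51.800). The tangent condition forces BK to be normal to MK and A1 meets QC tangentially, so BQ is at right angles to QC, with radius 7.1, so the center B sits 7.1 in from both sides at B = (-40.700, -44.700). Then |UB| = |B − U| = 60.453.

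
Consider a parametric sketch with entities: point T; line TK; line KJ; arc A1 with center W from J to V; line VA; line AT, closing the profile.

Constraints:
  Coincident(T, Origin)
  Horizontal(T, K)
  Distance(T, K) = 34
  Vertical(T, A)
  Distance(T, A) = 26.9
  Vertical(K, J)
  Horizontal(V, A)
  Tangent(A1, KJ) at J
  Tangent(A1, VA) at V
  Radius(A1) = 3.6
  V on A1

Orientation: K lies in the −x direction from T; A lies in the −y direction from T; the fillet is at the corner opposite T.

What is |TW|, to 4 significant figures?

38.30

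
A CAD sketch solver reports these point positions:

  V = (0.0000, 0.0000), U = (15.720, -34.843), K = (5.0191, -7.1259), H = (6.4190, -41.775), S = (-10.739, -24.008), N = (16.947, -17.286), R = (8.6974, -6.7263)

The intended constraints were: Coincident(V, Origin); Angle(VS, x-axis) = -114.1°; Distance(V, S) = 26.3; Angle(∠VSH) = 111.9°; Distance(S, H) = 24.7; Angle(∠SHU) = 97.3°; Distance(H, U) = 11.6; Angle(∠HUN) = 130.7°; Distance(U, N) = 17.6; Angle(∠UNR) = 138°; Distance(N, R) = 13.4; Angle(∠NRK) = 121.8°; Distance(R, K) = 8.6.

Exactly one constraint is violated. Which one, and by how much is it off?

Distance(R, K) = 8.6 — off by 4.90.

V = (0.00, 0.00) ✓; VS at -114.1° ✓; |VS| = 26.30 ✓; ∠VSH = 111.9° ✓; |SH| = 24.70 ✓; ∠SHU = 97.30° ✓; |HU| = 11.60 ✓; ∠HUN = 130.7° ✓; |UN| = 17.60 ✓; ∠UNR = 138.0° ✓; |NR| = 13.40 ✓; ∠NRK = 121.8° ✓; |RK| = 3.700 ✗.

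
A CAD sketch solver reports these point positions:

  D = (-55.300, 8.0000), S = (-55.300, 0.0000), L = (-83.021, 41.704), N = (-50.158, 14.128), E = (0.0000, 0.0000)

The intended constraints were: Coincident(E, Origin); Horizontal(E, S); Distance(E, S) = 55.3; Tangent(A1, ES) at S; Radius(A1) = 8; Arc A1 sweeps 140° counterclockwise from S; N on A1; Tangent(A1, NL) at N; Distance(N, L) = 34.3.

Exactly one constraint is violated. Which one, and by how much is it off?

Distance(N, L) = 34.3 — off by 8.60.

E = (0.00, 0.00) ✓; E.y = 0.00, S.y = 0.00 ✓; |ES| = 55.30 ✓; ∠(DS, SE) = 90.00° ✓; |DS| = 8.000 ✓; bearing(D→N) − bearing(D→S) = 140.0° ✓; |DN| = 8.000 ✓; ∠(DN, NL) = 90.00° ✓; |NL| = 42.90 ✗.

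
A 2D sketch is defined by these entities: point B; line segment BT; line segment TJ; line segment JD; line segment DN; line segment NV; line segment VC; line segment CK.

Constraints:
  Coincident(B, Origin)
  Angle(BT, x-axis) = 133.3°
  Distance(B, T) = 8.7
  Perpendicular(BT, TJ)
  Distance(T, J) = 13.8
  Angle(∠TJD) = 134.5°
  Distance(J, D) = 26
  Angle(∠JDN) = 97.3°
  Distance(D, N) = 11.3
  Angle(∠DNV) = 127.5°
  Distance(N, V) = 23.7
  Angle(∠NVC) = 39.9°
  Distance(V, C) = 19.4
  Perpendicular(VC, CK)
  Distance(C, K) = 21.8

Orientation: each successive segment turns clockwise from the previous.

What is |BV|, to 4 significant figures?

18.48

∠JDN = 97.3° gives DN at -84.90° from the x-axis; with |DN| = 11.3, N = (31.06, 3.543). ∠DNV = 127.5° gives NV at -137.4° from the x-axis; with |NV| = 23.7, V = (13.62, -12.50). Then |BV| = |V − B| = 18.48.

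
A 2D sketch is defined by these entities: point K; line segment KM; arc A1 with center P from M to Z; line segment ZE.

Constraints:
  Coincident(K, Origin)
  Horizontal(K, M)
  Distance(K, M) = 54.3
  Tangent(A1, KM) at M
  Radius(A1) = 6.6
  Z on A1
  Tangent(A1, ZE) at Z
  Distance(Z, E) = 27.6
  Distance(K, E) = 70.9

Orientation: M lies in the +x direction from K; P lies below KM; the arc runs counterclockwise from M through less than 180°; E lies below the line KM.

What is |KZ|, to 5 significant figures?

49.571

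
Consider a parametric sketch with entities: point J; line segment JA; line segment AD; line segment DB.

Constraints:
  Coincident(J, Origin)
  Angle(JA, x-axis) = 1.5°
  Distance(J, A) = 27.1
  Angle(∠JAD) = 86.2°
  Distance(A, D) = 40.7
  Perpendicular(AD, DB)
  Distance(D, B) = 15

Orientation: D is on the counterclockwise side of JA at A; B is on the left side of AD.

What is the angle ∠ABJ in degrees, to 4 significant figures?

37.43°

J is at the origin; JA runs at 1.5° with length 27.1, so A = 27.1·(cos 1.5°, sin 1.5°) = (27.09, 0.7094). ∠JAD = 86.2°, so AD runs at 1.5° + (180° − 86.2°) = 95.30° from the x-axis; with |AD| = 40.7, D = A + 40.7·(cos 95.30°, sin 95.30°) = (23.33, 41.24). AD ⟂ DB; with |DB| = 15.0 on the left of AD, B = D + 15.0·(-0.9957, -0.09237) = (8.395, 39.85). Then cos ∠ABJ = BA·BJ / (|BA||BJ|), giving 37.43°.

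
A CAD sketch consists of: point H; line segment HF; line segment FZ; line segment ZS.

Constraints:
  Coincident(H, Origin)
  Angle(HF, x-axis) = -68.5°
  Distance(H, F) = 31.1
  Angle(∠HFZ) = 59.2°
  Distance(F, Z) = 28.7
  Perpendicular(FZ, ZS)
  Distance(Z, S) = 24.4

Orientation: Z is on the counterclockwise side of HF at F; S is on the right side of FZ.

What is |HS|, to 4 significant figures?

52.69

H is at the origin; HF runs at -68.5° with length 31.1, so F = 31.1·(cos -68.5°, sin -68.5°) = (11.40, -28.94). ∠HFZ = 59.2°, so FZ runs at -68.5° + (180° − 59.2°) = 52.30° from the x-axis; with |FZ| = 28.7, Z = F + 28.7·(cos 52.30°, sin 52.30°) = (28.95, -6.228). FZ ⟂ ZS; with |ZS| = 24.4 on the right of FZ, S = Z + 24.4·(0.7912, -0.6115) = (48.25, -21.15). Then |HS| = |S − H| = 52.69.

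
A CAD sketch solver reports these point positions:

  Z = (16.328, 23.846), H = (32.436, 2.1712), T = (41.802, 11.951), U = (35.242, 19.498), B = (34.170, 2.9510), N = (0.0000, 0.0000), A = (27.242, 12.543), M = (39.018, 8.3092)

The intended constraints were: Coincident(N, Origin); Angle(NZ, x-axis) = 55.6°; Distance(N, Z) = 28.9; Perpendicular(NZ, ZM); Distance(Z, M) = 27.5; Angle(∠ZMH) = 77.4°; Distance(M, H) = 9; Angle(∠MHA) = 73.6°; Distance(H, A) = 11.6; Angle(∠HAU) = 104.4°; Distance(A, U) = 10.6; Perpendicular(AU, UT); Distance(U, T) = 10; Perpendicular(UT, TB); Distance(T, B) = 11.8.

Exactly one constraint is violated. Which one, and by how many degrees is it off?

Perpendicular(UT, TB) — off by 8.70°.

N = (0.00, 0.00) ✓; NZ at 55.60° ✓; |NZ| = 28.90 ✓; ∠(NZ, ZM) = 90.00° ✓; |ZM| = 27.50 ✓; ∠ZMH = 77.40° ✓; |MH| = 9.000 ✓; ∠MHA = 73.60° ✓; |HA| = 11.60 ✓; ∠HAU = 104.4° ✓; |AU| = 10.60 ✓; ∠(AU, UT) = 90.01° ✓; |UT| = 10.00 ✓; ∠(UT, TB) = 81.30° ✗; |TB| = 11.80 ✓.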